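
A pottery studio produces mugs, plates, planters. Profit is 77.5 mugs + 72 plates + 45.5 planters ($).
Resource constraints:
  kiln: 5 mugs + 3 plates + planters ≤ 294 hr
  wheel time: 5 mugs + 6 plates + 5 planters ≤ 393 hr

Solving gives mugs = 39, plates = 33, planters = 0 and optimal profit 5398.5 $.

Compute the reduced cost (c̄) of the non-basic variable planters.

-4

Both kiln and wheel time are binding at x*.
The binding rows give the dual system: 5·y_kiln + 5·y_wheel time = 77.5 and 3·y_kiln + 6·y_wheel time = 72.
→ y_kiln = 7 and y_wheel time = 8.5.
Reduced cost of planters: c₃ − yᵀa₃ = 45.5 − (7·1 + 8.5·5) = 45.5 − 49.5 = -4.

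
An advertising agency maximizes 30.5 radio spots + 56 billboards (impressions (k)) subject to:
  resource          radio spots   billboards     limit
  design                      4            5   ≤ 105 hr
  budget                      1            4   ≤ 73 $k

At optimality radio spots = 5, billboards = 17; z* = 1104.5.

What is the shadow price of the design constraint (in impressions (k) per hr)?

6

Check each constraint at x*: design 105/105 (tight); budget 73/73 (tight).
The binding rows give the dual system: 4·y_design + 1·y_budget = 30.5 and 5·y_design + 4·y_budget = 56.
Solving: y_design = 6, y_budget = 6.5.
Shadow price of design = 6.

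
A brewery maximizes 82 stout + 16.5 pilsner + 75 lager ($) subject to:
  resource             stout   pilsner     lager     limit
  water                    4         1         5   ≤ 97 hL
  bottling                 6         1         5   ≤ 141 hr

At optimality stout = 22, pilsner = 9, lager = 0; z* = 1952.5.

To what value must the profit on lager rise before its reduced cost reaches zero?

82.5

Both water and bottling are binding at x*.
Dual feasibility on the basic columns requires 4·y_water + 6·y_bottling = 82, 1·y_water + 1·y_bottling = 16.5.
This yields shadow prices y_water = 8.5, y_bottling = 8.
lager enters the basis when its profit ≥ yᵀa₃ = 8.5·5 + 8·5 = 82.5.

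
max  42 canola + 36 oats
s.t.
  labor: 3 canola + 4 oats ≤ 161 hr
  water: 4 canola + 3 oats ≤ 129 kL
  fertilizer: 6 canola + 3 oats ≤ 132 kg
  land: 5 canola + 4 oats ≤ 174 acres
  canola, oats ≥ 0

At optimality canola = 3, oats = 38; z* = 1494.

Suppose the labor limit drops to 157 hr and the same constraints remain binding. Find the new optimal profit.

Check each constraint at x*: labor 161/161 (tight); water 126/129 (slack 3); fertilizer 132/132 (tight); land 167/174 (slack 7).
Slack constraints have shadow price 0 (complementary slackness).
Dual feasibility on the basic columns requires 3·y_labor + 6·y_fertilizer = 42, 4·y_labor + 3·y_fertilizer = 36.
Solving: y_labor = 6, y_fertilizer = 4.
Δz = y_labor·Δb = 6 × (-4) = -24, so new z* = 1494 − 24 = 1470.

1470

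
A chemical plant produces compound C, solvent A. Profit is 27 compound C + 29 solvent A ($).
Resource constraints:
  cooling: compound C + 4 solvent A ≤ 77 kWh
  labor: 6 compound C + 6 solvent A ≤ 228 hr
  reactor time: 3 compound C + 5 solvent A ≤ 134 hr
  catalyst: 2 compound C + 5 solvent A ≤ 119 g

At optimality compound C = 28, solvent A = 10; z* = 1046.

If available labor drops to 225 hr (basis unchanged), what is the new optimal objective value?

Binding: labor and reactor time. Non-binding: cooling (9 unused), catalyst (13 unused).
Since cooling, catalyst are not tight, their duals are 0.
From A_Bᵀ y = c: 6·y_labor + 3·y_reactor time = 27; 6·y_labor + 5·y_reactor time = 29.
This yields shadow prices y_labor = 4, y_reactor time = 1.
Δz = y_labor·Δb = 4 × (-3) = -12, so new z* = 1046 − 12 = 1034.

1034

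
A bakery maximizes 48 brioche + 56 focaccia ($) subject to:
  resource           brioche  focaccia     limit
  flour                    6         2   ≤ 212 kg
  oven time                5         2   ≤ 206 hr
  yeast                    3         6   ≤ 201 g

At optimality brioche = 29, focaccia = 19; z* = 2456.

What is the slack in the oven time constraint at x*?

23

oven time used = 5·29 + 2·19 = 183; slack = 206 − 183 = 23.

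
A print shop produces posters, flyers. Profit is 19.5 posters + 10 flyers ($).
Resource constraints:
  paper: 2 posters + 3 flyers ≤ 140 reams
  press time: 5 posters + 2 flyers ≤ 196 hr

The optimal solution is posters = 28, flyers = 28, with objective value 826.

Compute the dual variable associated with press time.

3.5

Both paper and press time are binding at x*.
Dual feasibility on the basic columns requires 2·y_paper + 5·y_press time = 19.5, 3·y_paper + 2·y_press time = 10.
→ y_paper = 1 and y_press time = 3.5.
Shadow price of press time = 3.5.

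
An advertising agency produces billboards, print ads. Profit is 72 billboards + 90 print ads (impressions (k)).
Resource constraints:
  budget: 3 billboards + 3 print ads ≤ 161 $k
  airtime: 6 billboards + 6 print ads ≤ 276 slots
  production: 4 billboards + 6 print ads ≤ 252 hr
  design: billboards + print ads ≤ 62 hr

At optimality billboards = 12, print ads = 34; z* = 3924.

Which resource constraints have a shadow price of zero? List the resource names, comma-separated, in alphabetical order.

budget: 138/161 (slack 23)
airtime: 276/276 (binding)
production: 252/252 (binding)
design: 46/62 (slack 16)
By complementary slackness, a constraint with positive slack has shadow price 0 → budget, design.

budget, design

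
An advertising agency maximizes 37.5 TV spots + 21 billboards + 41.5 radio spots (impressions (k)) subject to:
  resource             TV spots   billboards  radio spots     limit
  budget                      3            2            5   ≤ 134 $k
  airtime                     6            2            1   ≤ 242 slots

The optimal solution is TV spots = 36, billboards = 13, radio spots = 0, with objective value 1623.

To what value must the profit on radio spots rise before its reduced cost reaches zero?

At the optimum: budget uses 134 of 134 (binding); airtime uses 242 of 242 (binding).
Dual feasibility on the basic columns requires 3·y_budget + 6·y_airtime = 37.5, 2·y_budget + 2·y_airtime = 21.
Solving: y_budget = 8.5, y_airtime = 2.
radio spots enters the basis when its profit ≥ yᵀa₃ = 8.5·5 + 2·1 = 44.5.

44.5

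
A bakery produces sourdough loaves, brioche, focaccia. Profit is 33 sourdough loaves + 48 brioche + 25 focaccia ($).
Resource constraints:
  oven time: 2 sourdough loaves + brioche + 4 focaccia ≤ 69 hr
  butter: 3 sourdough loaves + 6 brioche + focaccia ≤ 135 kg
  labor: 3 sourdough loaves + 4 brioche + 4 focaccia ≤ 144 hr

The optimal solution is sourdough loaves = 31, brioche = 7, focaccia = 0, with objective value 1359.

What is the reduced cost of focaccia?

Check each constraint at x*: oven time 69/69 (tight); butter 135/135 (tight); labor 121/144 (slack 23).
Slack constraints have shadow price 0 (complementary slackness).
The binding rows give the dual system: 2·y_oven time + 3·y_butter = 33 and 1·y_oven time + 6·y_butter = 48.
→ y_oven time = 6 and y_butter = 7.
Reduced cost of focaccia: c₃ − yᵀa₃ = 25 − (6·4 + 7·1) = 25 − 31 = -6.

-6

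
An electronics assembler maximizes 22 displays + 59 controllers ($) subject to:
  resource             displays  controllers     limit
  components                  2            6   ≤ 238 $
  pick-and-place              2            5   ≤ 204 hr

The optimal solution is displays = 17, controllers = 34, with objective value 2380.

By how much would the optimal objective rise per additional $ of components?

Check each constraint at x*: components 238/238 (tight); pick-and-place 204/204 (tight).
Dual feasibility on the basic columns requires 2·y_components + 2·y_pick-and-place = 22, 6·y_components + 5·y_pick-and-place = 59.
Solving: y_components = 4, y_pick-and-place = 7.
Shadow price of components = 4.

4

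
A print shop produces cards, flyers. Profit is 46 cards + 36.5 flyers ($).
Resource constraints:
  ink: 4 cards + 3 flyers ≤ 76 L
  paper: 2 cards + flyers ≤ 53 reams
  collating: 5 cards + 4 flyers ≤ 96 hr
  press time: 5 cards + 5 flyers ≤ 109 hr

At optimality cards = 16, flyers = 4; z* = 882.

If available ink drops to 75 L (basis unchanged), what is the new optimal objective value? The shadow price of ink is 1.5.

880.5

Δb = -1, so new z* = 882 + (1.5)·(-1) = 882 − 1.5 = 880.5.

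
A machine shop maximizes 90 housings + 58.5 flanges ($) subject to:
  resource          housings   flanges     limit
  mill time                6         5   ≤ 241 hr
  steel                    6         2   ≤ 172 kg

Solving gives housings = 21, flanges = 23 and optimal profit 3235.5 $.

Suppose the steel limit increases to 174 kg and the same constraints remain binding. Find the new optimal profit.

Check each constraint at x*: mill time 241/241 (tight); steel 172/172 (tight).
The binding rows give the dual system: 6·y_mill time + 6·y_steel = 90 and 5·y_mill time + 2·y_steel = 58.5.
Solving: y_mill time = 9.5, y_steel = 5.5.
Δz = y_steel·Δb = 5.5 × (2) = 11, so new z* = 3235.5 + 11 = 3246.5.

3246.5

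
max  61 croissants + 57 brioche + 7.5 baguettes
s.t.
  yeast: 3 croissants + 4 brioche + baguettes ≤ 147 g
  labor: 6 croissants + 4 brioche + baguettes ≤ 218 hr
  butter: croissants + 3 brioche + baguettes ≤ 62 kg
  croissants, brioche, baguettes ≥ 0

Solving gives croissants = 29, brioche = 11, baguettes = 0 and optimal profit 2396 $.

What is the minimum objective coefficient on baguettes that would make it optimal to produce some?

16

Check each constraint at x*: yeast 131/147 (slack 16); labor 218/218 (tight); butter 62/62 (tight).
Since yeast is not tight, its dual is 0.
The binding rows give the dual system: 6·y_labor + 1·y_butter = 61 and 4·y_labor + 3·y_butter = 57.
This yields shadow prices y_labor = 9, y_butter = 7.
baguettes enters the basis when its profit ≥ yᵀa₃ = 9·1 + 7·1 = 16.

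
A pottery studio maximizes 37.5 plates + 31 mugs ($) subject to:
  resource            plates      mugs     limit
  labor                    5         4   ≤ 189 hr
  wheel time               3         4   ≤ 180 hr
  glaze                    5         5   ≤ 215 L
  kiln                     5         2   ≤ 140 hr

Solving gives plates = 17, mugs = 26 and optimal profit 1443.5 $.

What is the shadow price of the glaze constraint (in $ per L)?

At the optimum: labor uses 189 of 189 (binding); wheel time uses 155 of 180 (slack = 25); glaze uses 215 of 215 (binding); kiln uses 137 of 140 (slack = 3).
By complementary slackness, y = 0 for the non-binding constraints.
Dual feasibility on the basic columns requires 5·y_labor + 5·y_glaze = 37.5, 4·y_labor + 5·y_glaze = 31.
Solving: y_labor = 6.5, y_glaze = 1.
Shadow price of glaze = 1.

1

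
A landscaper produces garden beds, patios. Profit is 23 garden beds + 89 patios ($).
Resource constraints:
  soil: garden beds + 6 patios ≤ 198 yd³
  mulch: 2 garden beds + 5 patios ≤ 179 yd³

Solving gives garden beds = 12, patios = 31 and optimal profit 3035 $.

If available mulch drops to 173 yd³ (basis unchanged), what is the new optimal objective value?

2993

Check each constraint at x*: soil 198/198 (tight); mulch 179/179 (tight).
The binding rows give the dual system: 1·y_soil + 2·y_mulch = 23 and 6·y_soil + 5·y_mulch = 89.
This yields shadow prices y_soil = 9, y_mulch = 7.
Δz = y_mulch·Δb = 7 × (-6) = -42, so new z* = 3035 − 42 = 2993.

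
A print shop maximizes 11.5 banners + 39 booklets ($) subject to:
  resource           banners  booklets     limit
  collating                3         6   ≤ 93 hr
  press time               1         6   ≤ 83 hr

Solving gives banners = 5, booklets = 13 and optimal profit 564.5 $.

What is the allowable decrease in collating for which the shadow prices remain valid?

10

Binding constraints: collating, press time. The basis is B = [[3,6],[1,6]] with det 12.
Per unit decrease in collating, x* moves by d = (-0.5, 0.0833).
The basis stays optimal until banners reaches 0; allowable decrease = 10 hr.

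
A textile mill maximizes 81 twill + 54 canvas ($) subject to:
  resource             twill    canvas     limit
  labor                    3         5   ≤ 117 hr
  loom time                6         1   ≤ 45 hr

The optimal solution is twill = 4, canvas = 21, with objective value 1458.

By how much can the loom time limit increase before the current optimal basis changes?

Binding constraints: labor, loom time. The basis is B = [[3,5],[6,1]] with det -27.
Per unit increase in loom time, x* moves by d = (0.1852, -0.1111).
The basis stays optimal until canvas reaches 0; allowable increase = 189 hr.

189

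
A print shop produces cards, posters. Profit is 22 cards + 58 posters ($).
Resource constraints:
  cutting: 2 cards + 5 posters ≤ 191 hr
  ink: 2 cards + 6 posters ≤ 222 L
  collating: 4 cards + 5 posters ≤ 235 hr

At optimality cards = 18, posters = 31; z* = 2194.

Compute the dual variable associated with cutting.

Binding: cutting and ink. Non-binding: collating (8 unused).
Slack constraints have shadow price 0 (complementary slackness).
Dual feasibility on the basic columns requires 2·y_cutting + 2·y_ink = 22, 5·y_cutting + 6·y_ink = 58.
Solving: y_cutting = 8, y_ink = 3.
Shadow price of cutting = 8.

8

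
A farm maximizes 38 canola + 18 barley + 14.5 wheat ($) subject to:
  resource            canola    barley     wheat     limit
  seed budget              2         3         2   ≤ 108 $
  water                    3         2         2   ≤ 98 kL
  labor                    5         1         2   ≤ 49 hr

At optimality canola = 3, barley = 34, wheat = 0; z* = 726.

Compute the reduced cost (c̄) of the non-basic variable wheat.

At the optimum: seed budget uses 108 of 108 (binding); water uses 77 of 98 (slack = 21); labor uses 49 of 49 (binding).
By complementary slackness, y = 0 for the non-binding constraint.
From A_Bᵀ y = c: 2·y_seed budget + 5·y_labor = 38; 3·y_seed budget + 1·y_labor = 18.
This yields shadow prices y_seed budget = 4, y_labor = 6.
Reduced cost of wheat: c₃ − yᵀa₃ = 14.5 − (4·2 + 6·2) = 14.5 − 20 = -5.5.

-5.5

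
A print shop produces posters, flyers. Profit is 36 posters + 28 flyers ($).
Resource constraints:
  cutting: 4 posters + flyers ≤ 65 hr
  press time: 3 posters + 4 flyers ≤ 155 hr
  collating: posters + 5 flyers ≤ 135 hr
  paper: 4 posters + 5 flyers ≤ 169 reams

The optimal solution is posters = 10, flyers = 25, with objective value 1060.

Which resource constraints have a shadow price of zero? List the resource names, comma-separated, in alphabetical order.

cutting: 65/65 (binding)
press time: 130/155 (slack 25)
collating: 135/135 (binding)
paper: 165/169 (slack 4)
By complementary slackness, a constraint with positive slack has shadow price 0 → paper, press time.

paper, press time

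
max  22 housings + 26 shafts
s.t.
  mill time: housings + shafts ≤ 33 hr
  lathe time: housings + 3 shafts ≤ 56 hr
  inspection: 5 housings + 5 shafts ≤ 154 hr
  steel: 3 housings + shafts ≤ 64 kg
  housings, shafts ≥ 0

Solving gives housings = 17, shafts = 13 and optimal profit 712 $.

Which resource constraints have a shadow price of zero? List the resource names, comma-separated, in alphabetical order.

mill time: 30/33 (slack 3)
lathe time: 56/56 (binding)
inspection: 150/154 (slack 4)
steel: 64/64 (binding)
By complementary slackness, a constraint with positive slack has shadow price 0 → inspection, mill time.

inspection, mill time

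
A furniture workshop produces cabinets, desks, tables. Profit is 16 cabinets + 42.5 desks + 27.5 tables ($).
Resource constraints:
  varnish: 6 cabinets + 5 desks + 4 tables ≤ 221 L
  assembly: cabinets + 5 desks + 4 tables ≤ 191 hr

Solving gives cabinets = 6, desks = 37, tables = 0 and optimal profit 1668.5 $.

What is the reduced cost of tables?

-6.5

Both varnish and assembly are binding at x*.
From A_Bᵀ y = c: 6·y_varnish + 1·y_assembly = 16; 5·y_varnish + 5·y_assembly = 42.5.
Solving: y_varnish = 1.5, y_assembly = 7.
Reduced cost of tables: c₃ − yᵀa₃ = 27.5 − (1.5·4 + 7·4) = 27.5 − 34 = -6.5.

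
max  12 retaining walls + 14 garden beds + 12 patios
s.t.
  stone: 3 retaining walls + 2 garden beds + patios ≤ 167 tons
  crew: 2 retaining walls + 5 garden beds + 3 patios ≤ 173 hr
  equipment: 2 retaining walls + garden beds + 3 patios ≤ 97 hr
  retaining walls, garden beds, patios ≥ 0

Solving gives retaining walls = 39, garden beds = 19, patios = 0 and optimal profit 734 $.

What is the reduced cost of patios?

Check each constraint at x*: stone 155/167 (slack 12); crew 173/173 (tight); equipment 97/97 (tight).
Slack constraints have shadow price 0 (complementary slackness).
Dual feasibility on the basic columns requires 2·y_crew + 2·y_equipment = 12, 5·y_crew + 1·y_equipment = 14.
This yields shadow prices y_crew = 2, y_equipment = 4.
Reduced cost of patios: c₃ − yᵀa₃ = 12 − (2·3 + 4·3) = 12 − 18 = -6.

-6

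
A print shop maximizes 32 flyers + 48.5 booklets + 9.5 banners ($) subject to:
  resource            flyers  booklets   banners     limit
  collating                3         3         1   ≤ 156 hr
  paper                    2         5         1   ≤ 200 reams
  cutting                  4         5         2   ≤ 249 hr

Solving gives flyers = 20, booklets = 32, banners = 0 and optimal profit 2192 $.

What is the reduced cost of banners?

-3

Check each constraint at x*: collating 156/156 (tight); paper 200/200 (tight); cutting 240/249 (slack 9).
Slack constraints have shadow price 0 (complementary slackness).
The binding rows give the dual system: 3·y_collating + 2·y_paper = 32 and 3·y_collating + 5·y_paper = 48.5.
Solving: y_collating = 7, y_paper = 5.5.
Reduced cost of banners: c₃ − yᵀa₃ = 9.5 − (7·1 + 5.5·1) = 9.5 − 12.5 = -3.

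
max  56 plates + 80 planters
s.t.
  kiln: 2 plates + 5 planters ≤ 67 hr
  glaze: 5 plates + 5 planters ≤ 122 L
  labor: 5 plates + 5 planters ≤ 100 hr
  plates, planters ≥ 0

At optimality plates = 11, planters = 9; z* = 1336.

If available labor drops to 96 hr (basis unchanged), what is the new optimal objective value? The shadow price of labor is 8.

Δb = -4, so new z* = 1336 + (8)·(-4) = 1336 − 32 = 1304.

1304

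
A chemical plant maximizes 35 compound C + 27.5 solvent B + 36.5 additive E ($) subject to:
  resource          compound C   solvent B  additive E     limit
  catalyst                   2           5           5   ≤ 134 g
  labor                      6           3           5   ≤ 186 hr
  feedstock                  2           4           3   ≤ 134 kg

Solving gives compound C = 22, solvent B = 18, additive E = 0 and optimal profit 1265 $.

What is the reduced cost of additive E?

-1

At the optimum: catalyst uses 134 of 134 (binding); labor uses 186 of 186 (binding); feedstock uses 116 of 134 (slack = 18).
Since feedstock is not tight, its dual is 0.
Dual feasibility on the basic columns requires 2·y_catalyst + 6·y_labor = 35, 5·y_catalyst + 3·y_labor = 27.5.
→ y_catalyst = 2.5 and y_labor = 5.
Reduced cost of additive E: c₃ − yᵀa₃ = 36.5 − (2.5·5 + 5·5) = 36.5 − 37.5 = -1.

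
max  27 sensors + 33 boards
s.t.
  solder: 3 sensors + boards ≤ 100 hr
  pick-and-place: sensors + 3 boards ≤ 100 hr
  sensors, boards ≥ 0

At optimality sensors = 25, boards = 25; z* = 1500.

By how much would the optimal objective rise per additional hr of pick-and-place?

9

At the optimum: solder uses 100 of 100 (binding); pick-and-place uses 100 of 100 (binding).
From A_Bᵀ y = c: 3·y_solder + 1·y_pick-and-place = 27; 1·y_solder + 3·y_pick-and-place = 33.
This yields shadow prices y_solder = 6, y_pick-and-place = 9.
Shadow price of pick-and-place = 9.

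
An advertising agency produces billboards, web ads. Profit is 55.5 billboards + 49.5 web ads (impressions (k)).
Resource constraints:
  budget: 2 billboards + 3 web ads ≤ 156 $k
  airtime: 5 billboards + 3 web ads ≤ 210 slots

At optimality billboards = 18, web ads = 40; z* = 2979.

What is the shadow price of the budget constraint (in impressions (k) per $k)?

9

Both budget and airtime are binding at x*.
From A_Bᵀ y = c: 2·y_budget + 5·y_airtime = 55.5; 3·y_budget + 3·y_airtime = 49.5.
This yields shadow prices y_budget = 9, y_airtime = 7.5.
Shadow price of budget = 9.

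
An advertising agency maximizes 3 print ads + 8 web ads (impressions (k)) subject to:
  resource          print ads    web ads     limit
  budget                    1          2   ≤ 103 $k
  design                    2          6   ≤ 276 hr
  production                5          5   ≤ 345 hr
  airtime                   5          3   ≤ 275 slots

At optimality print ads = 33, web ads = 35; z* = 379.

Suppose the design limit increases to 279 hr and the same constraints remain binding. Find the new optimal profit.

382

Check each constraint at x*: budget 103/103 (tight); design 276/276 (tight); production 340/345 (slack 5); airtime 270/275 (slack 5).
By complementary slackness, y = 0 for the non-binding constraints.
The binding rows give the dual system: 1·y_budget + 2·y_design = 3 and 2·y_budget + 6·y_design = 8.
Solving: y_budget = 1, y_design = 1.
Δz = y_design·Δb = 1 × (3) = 3, so new z* = 379 + 3 = 382.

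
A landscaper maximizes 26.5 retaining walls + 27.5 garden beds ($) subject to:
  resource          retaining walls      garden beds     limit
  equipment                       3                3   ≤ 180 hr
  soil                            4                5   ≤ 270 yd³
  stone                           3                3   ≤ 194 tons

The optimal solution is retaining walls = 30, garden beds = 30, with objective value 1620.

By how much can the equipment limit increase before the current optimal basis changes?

Binding constraints: equipment, soil. The basis is B = [[3,3],[4,5]] with det 3.
Per unit increase in equipment, x* moves by d = (1.6667, -1.3333).
The basis stays optimal until stone becomes binding; allowable increase = 14 hr.

14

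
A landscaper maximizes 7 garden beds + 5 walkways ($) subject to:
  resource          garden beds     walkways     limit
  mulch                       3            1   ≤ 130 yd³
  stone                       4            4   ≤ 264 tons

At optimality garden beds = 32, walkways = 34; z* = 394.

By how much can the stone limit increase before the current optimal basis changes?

Binding constraints: mulch, stone. The basis is B = [[3,1],[4,4]] with det 8.
Per unit increase in stone, x* moves by d = (-0.125, 0.375).
The basis stays optimal until garden beds reaches 0; allowable increase = 256 tons.

256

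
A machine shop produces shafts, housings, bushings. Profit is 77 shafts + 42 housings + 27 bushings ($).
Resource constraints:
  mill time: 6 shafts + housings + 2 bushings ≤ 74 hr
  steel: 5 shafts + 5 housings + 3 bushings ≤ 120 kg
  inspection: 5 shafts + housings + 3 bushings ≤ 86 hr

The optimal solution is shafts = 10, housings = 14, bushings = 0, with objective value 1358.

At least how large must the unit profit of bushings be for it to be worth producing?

Binding: mill time and steel. Non-binding: inspection (22 unused).
Since inspection is not tight, its dual is 0.
Dual feasibility on the basic columns requires 6·y_mill time + 5·y_steel = 77, 1·y_mill time + 5·y_steel = 42.
Solving: y_mill time = 7, y_steel = 7.
bushings enters the basis when its profit ≥ yᵀa₃ = 7·2 + 7·3 = 35.

35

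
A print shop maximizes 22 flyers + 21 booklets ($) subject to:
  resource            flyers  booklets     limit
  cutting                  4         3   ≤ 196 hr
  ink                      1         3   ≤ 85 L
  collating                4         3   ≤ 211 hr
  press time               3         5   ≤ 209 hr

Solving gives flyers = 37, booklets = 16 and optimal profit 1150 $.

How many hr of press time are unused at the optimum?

18

press time used = 3·37 + 5·16 = 191; slack = 209 − 191 = 18.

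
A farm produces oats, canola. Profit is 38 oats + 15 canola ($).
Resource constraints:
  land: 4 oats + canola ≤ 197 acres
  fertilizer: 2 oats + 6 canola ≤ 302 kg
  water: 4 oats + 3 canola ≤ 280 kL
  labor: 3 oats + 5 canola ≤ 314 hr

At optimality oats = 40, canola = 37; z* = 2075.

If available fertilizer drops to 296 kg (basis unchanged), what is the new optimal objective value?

2069

At the optimum: land uses 197 of 197 (binding); fertilizer uses 302 of 302 (binding); water uses 271 of 280 (slack = 9); labor uses 305 of 314 (slack = 9).
By complementary slackness, y = 0 for the non-binding constraints.
The binding rows give the dual system: 4·y_land + 2·y_fertilizer = 38 and 1·y_land + 6·y_fertilizer = 15.
→ y_land = 9 and y_fertilizer = 1.
Δz = y_fertilizer·Δb = 1 × (-6) = -6, so new z* = 2075 − 6 = 2069.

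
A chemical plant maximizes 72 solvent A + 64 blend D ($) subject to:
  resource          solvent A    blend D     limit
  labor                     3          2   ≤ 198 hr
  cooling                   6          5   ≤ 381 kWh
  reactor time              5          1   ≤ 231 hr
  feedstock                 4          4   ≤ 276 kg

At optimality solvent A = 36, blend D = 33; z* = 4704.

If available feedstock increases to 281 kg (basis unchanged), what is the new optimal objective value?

4734

At the optimum: labor uses 174 of 198 (slack = 24); cooling uses 381 of 381 (binding); reactor time uses 213 of 231 (slack = 18); feedstock uses 276 of 276 (binding).
Slack constraints have shadow price 0 (complementary slackness).
The binding rows give the dual system: 6·y_cooling + 4·y_feedstock = 72 and 5·y_cooling + 4·y_feedstock = 64.
Solving: y_cooling = 8, y_feedstock = 6.
Δz = y_feedstock·Δb = 6 × (5) = 30, so new z* = 4704 + 30 = 4734.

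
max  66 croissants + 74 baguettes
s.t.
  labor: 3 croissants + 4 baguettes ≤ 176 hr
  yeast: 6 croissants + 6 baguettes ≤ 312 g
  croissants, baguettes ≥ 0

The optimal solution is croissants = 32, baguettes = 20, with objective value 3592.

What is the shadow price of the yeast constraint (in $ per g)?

7

At the optimum: labor uses 176 of 176 (binding); yeast uses 312 of 312 (binding).
Dual feasibility on the basic columns requires 3·y_labor + 6·y_yeast = 66, 4·y_labor + 6·y_yeast = 74.
Solving: y_labor = 8, y_yeast = 7.
Shadow price of yeast = 7.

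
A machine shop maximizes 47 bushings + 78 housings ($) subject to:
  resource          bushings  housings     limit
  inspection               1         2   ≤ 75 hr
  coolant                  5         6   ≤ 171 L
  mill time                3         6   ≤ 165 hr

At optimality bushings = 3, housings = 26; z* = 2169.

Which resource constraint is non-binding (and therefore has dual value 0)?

inspection

inspection: 55/75 (slack 20)
coolant: 171/171 (binding)
mill time: 165/165 (binding)
By complementary slackness, a constraint with positive slack has shadow price 0 → inspection.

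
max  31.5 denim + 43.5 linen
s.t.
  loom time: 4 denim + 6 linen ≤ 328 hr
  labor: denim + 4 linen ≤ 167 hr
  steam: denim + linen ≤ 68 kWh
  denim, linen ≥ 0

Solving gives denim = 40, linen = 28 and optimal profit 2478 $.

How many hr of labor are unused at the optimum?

labor used = 1·40 + 4·28 = 152; slack = 167 − 152 = 15.

15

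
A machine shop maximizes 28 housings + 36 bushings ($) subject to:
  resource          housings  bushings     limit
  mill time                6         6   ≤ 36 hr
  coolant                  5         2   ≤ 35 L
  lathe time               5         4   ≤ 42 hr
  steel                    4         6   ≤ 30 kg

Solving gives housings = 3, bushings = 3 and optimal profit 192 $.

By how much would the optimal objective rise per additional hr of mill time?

2

Binding: mill time and steel. Non-binding: coolant (14 unused), lathe time (15 unused).
Slack constraints have shadow price 0 (complementary slackness).
From A_Bᵀ y = c: 6·y_mill time + 4·y_steel = 28; 6·y_mill time + 6·y_steel = 36.
This yields shadow prices y_mill time = 2, y_steel = 4.
Shadow price of mill time = 2.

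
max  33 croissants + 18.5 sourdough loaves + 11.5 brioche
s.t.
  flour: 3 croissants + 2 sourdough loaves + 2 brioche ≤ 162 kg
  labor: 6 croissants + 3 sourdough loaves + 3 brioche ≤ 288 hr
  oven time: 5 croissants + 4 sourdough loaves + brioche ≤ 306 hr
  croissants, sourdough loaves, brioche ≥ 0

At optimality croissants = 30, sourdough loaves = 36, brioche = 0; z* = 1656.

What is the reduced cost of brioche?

-7

At the optimum: flour uses 162 of 162 (binding); labor uses 288 of 288 (binding); oven time uses 294 of 306 (slack = 12).
By complementary slackness, y = 0 for the non-binding constraint.
The binding rows give the dual system: 3·y_flour + 6·y_labor = 33 and 2·y_flour + 3·y_labor = 18.5.
Solving: y_flour = 4, y_labor = 3.5.
Reduced cost of brioche: c₃ − yᵀa₃ = 11.5 − (4·2 + 3.5·3) = 11.5 − 18.5 = -7.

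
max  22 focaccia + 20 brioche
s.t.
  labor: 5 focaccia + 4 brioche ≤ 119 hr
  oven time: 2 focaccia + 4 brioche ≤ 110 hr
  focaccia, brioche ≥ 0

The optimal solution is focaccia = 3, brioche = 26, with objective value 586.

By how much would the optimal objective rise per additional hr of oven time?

1

Both labor and oven time are binding at x*.
The binding rows give the dual system: 5·y_labor + 2·y_oven time = 22 and 4·y_labor + 4·y_oven time = 20.
→ y_labor = 4 and y_oven time = 1.
Shadow price of oven time = 1.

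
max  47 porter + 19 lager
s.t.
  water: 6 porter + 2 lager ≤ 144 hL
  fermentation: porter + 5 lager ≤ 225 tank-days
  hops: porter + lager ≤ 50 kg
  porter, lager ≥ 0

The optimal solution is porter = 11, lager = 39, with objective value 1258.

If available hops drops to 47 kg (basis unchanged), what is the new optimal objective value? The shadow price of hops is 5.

Δb = -3, so new z* = 1258 + (5)·(-3) = 1258 − 15 = 1243.

1243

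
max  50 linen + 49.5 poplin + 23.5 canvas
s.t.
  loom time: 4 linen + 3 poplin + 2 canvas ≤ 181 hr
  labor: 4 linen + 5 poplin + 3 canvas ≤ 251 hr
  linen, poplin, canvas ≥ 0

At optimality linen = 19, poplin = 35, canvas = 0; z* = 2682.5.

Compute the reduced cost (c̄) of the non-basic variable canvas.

Check each constraint at x*: loom time 181/181 (tight); labor 251/251 (tight).
The binding rows give the dual system: 4·y_loom time + 4·y_labor = 50 and 3·y_loom time + 5·y_labor = 49.5.
→ y_loom time = 6.5 and y_labor = 6.
Reduced cost of canvas: c₃ − yᵀa₃ = 23.5 − (6.5·2 + 6·3) = 23.5 − 31 = -7.5.

-7.5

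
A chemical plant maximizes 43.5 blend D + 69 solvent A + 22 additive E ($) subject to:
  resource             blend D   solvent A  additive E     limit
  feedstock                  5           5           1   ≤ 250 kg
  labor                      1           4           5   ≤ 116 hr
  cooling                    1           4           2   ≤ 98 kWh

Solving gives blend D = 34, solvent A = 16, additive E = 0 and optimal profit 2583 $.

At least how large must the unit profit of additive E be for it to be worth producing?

24

Check each constraint at x*: feedstock 250/250 (tight); labor 98/116 (slack 18); cooling 98/98 (tight).
Slack constraints have shadow price 0 (complementary slackness).
From A_Bᵀ y = c: 5·y_feedstock + 1·y_cooling = 43.5; 5·y_feedstock + 4·y_cooling = 69.
This yields shadow prices y_feedstock = 7, y_cooling = 8.5.
additive E enters the basis when its profit ≥ yᵀa₃ = 7·1 + 8.5·2 = 24.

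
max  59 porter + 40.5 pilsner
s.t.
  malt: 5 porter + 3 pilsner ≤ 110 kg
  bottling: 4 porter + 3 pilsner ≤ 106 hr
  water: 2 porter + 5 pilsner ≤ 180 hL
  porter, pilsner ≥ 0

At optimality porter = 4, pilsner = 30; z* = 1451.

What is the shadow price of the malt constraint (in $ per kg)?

5

At the optimum: malt uses 110 of 110 (binding); bottling uses 106 of 106 (binding); water uses 158 of 180 (slack = 22).
Since water is not tight, its dual is 0.
Dual feasibility on the basic columns requires 5·y_malt + 4·y_bottling = 59, 3·y_malt + 3·y_bottling = 40.5.
Solving: y_malt = 5, y_bottling = 8.5.
Shadow price of malt = 5.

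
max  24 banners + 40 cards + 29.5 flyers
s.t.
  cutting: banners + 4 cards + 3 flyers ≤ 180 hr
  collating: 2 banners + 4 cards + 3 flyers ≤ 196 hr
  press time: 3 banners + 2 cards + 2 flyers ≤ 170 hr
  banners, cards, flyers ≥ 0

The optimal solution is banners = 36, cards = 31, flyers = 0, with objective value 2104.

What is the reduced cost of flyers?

-1.5

Check each constraint at x*: cutting 160/180 (slack 20); collating 196/196 (tight); press time 170/170 (tight).
Since cutting is not tight, its dual is 0.
From A_Bᵀ y = c: 2·y_collating + 3·y_press time = 24; 4·y_collating + 2·y_press time = 40.
This yields shadow prices y_collating = 9, y_press time = 2.
Reduced cost of flyers: c₃ − yᵀa₃ = 29.5 − (9·3 + 2·2) = 29.5 − 31 = -1.5.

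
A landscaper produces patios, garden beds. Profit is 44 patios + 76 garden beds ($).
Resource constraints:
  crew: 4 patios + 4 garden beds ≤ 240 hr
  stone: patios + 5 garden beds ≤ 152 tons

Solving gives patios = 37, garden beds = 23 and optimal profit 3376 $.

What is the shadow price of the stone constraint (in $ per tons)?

At the optimum: crew uses 240 of 240 (binding); stone uses 152 of 152 (binding).
Dual feasibility on the basic columns requires 4·y_crew + 1·y_stone = 44, 4·y_crew + 5·y_stone = 76.
Solving: y_crew = 9, y_stone = 8.
Shadow price of stone = 8.

8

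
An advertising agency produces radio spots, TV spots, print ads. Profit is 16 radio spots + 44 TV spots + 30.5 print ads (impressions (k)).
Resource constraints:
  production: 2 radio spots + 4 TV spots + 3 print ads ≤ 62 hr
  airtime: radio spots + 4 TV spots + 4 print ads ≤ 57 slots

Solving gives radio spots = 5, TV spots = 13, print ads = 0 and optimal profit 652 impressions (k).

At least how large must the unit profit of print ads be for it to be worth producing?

39

At the optimum: production uses 62 of 62 (binding); airtime uses 57 of 57 (binding).
From A_Bᵀ y = c: 2·y_production + 1·y_airtime = 16; 4·y_production + 4·y_airtime = 44.
→ y_production = 5 and y_airtime = 6.
print ads enters the basis when its profit ≥ yᵀa₃ = 5·3 + 6·4 = 39.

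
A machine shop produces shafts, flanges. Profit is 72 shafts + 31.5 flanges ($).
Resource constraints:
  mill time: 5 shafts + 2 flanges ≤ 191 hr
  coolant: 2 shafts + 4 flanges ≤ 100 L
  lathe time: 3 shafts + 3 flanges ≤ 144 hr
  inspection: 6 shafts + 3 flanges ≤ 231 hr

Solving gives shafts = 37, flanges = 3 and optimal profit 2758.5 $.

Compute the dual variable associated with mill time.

Check each constraint at x*: mill time 191/191 (tight); coolant 86/100 (slack 14); lathe time 120/144 (slack 24); inspection 231/231 (tight).
Since coolant, lathe time are not tight, their duals are 0.
From A_Bᵀ y = c: 5·y_mill time + 6·y_inspection = 72; 2·y_mill time + 3·y_inspection = 31.5.
→ y_mill time = 9 and y_inspection = 4.5.
Shadow price of mill time = 9.

9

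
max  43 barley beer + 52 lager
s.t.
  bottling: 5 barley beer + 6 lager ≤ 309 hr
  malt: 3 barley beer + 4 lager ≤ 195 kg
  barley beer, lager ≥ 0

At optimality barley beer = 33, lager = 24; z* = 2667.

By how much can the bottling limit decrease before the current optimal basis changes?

Binding constraints: bottling, malt. The basis is B = [[5,6],[3,4]] with det 2.
Per unit decrease in bottling, x* moves by d = (-2, 1.5).
The basis stays optimal until barley beer reaches 0; allowable decrease = 16.5 hr.

16.5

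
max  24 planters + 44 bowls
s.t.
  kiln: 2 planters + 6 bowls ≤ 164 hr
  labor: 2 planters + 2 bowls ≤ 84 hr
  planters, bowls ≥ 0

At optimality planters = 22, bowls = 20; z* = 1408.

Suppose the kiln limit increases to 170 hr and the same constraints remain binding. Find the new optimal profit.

Both kiln and labor are binding at x*.
Dual feasibility on the basic columns requires 2·y_kiln + 2·y_labor = 24, 6·y_kiln + 2·y_labor = 44.
Solving: y_kiln = 5, y_labor = 7.
Δz = y_kiln·Δb = 5 × (6) = 30, so new z* = 1408 + 30 = 1438.

1438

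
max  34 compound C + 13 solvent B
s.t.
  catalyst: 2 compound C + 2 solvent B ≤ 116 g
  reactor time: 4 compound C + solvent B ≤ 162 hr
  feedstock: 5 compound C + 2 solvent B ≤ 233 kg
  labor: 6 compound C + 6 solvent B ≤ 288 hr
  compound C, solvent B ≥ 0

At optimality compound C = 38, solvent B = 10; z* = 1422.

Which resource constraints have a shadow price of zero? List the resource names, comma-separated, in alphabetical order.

catalyst: 96/116 (slack 20)
reactor time: 162/162 (binding)
feedstock: 210/233 (slack 23)
labor: 288/288 (binding)
By complementary slackness, a constraint with positive slack has shadow price 0 → catalyst, feedstock.

catalyst, feedstock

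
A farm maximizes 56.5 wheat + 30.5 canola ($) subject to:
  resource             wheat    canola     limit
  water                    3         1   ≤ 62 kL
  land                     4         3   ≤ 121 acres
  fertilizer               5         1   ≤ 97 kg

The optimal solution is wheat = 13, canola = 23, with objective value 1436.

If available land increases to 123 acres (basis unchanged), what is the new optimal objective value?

1450

At the optimum: water uses 62 of 62 (binding); land uses 121 of 121 (binding); fertilizer uses 88 of 97 (slack = 9).
By complementary slackness, y = 0 for the non-binding constraint.
From A_Bᵀ y = c: 3·y_water + 4·y_land = 56.5; 1·y_water + 3·y_land = 30.5.
Solving: y_water = 9.5, y_land = 7.
Δz = y_land·Δb = 7 × (2) = 14, so new z* = 1436 + 14 = 1450.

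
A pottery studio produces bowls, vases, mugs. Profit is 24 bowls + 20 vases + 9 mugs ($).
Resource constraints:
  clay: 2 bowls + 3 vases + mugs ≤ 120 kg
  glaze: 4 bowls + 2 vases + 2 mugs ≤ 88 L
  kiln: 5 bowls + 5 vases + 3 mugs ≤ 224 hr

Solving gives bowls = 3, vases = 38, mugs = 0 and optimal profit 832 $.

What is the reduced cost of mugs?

-3

At the optimum: clay uses 120 of 120 (binding); glaze uses 88 of 88 (binding); kiln uses 205 of 224 (slack = 19).
By complementary slackness, y = 0 for the non-binding constraint.
The binding rows give the dual system: 2·y_clay + 4·y_glaze = 24 and 3·y_clay + 2·y_glaze = 20.
→ y_clay = 4 and y_glaze = 4.
Reduced cost of mugs: c₃ − yᵀa₃ = 9 − (4·1 + 4·2) = 9 − 12 = -3.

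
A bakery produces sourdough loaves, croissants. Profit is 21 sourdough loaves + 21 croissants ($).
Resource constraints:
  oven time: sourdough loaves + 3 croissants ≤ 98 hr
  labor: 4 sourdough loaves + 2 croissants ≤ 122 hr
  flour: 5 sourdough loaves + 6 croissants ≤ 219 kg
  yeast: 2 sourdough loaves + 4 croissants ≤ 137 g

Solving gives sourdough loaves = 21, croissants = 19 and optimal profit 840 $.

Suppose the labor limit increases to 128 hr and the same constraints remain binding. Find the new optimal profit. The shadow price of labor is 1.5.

849

Δb = 6, so new z* = 840 + (1.5)·(6) = 840 + 9 = 849.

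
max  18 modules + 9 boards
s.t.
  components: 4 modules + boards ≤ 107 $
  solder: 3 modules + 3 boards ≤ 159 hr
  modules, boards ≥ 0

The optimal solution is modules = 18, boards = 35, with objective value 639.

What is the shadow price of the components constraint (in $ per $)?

Check each constraint at x*: components 107/107 (tight); solder 159/159 (tight).
The binding rows give the dual system: 4·y_components + 3·y_solder = 18 and 1·y_components + 3·y_solder = 9.
This yields shadow prices y_components = 3, y_solder = 2.
Shadow price of components = 3.

3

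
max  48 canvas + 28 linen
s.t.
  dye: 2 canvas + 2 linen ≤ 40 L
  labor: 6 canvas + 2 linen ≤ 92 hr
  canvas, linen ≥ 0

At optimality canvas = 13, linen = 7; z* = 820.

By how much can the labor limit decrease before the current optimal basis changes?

52

Binding constraints: dye, labor. The basis is B = [[2,2],[6,2]] with det -8.
Per unit decrease in labor, x* moves by d = (-0.25, 0.25).
The basis stays optimal until canvas reaches 0; allowable decrease = 52 hr.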